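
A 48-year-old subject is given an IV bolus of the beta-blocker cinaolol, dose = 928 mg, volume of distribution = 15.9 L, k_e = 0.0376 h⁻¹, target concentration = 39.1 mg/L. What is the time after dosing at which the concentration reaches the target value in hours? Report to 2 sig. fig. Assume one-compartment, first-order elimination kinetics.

C₀ = Dose / Vd = 928.0 / 15.9 = 58.36 mg/L
t = ln(C₀ / C) / k = ln(58.36 / 39.1) / 0.03760
  = ln(1.493) / 0.03760 = 0.4008 / 0.03760 = 10.66 h

11 h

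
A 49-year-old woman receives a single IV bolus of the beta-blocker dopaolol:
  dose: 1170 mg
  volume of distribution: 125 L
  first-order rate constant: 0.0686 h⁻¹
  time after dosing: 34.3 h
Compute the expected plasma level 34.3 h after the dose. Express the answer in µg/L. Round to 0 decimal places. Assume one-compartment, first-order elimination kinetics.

890 µg/L

C₀ = Dose / Vd = 1170 / 125 = 9.360 mg/L
C = C₀ · e^(−k·t) = 9.360 × e^(−0.06860 × 34.3)
  = 9.360 × 0.09509 = 0.8900 mg/L
Convert: 0.8900 mg/L × 1000 = 890.0 µg/L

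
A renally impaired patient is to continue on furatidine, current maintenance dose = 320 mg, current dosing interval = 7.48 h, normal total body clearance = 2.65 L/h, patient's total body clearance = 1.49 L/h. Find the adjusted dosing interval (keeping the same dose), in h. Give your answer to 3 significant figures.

13.3 h

To keep the same average steady-state level, dosing rate must scale with clearance.
CL ratio = 1.49 / 2.65 = 0.5623
New interval (same dose) = 7.48 / 0.5623 = 13.30 h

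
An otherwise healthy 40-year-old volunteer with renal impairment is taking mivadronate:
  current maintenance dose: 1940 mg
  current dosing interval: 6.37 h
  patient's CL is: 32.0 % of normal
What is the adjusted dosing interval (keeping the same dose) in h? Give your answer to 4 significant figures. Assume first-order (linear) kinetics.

To keep the same average steady-state level, dosing rate must scale with clearance.
CL ratio = 32.0 / 100 = 0.3200
New interval (same dose) = 6.37 / 0.3200 = 19.91 h

19.91 h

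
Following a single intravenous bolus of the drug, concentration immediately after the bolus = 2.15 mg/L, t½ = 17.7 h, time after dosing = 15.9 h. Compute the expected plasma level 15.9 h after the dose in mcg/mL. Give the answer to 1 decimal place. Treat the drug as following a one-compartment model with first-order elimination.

k = ln2 / t½ = 0.693147 / 17.7 = 0.03916 h⁻¹
C = C₀ · e^(−k·t) = 2.150 × e^(−0.03916 × 15.9)
  = 2.150 × 0.5365 = 1.153 mg/L
(1.153 mg/L = 1.153 mcg/mL)

1.2 mcg/mL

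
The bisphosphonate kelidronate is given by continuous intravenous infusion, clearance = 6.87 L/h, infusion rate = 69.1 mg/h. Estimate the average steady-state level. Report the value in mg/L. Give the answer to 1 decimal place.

At steady state Css = R₀ / CL = 69.1 / 6.870 = 10.06 mg/L

10.1 mg/L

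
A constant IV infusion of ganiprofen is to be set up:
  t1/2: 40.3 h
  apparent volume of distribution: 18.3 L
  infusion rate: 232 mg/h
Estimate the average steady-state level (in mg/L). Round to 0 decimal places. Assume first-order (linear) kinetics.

k = ln2 / t½ = 0.693147 / 40.3 = 0.01720 h⁻¹
CL = k × Vd = 0.01720 × 18.3 = 0.3148 L/h
At steady state Css = R₀ / CL = 232 / 0.3148 = 737.0 mg/L

737 mg/L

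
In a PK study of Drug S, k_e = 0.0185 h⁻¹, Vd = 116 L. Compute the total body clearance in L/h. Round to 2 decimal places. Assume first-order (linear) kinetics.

2.15 L/h

CL = k × Vd = 0.0185 × 116 = 2.146 L/h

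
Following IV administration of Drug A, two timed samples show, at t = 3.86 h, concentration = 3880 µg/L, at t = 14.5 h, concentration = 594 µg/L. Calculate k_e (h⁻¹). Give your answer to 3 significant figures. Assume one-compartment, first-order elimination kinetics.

k = ln(C₁/C₂) / (t₂ − t₁) = ln(3880/594) / (14.5 − 3.86)
  = 1.877 / 10.64 = 0.1764 h⁻¹

0.176 h⁻¹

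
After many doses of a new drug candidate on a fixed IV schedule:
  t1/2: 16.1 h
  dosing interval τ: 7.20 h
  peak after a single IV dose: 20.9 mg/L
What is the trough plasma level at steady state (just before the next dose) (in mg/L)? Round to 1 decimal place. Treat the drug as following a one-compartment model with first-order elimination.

k = ln2 / t½ = 0.693147 / 16.1 = 0.04305 h⁻¹
e^(−kτ) = e^(−0.04305 × 7.20) = 0.7335
Accumulation ratio R = 1 / (1 − e^(−kτ)) = 1 / (1 − 0.7335) = 3.752
Steady-state trough = C₀ × R × e^(−kτ) = 20.9 × 3.752 × 0.7335 = 57.52 mg/L

57.5 mg/L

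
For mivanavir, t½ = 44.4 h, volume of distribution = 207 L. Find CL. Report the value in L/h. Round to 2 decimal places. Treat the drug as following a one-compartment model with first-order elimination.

3.23 L/h

k = ln2 / t½ = 0.693147 / 44.4 = 0.01561 h⁻¹
CL = k × Vd = 0.01561 × 207 = 3.231 L/h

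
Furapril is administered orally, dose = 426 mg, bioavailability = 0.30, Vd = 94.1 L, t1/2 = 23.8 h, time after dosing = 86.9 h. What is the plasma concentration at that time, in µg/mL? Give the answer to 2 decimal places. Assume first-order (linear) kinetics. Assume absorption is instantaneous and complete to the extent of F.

Amount reaching circulation = F × Dose = 0.30 × 426.0 = 127.8 mg
C₀ = F·Dose / Vd = 127.8 / 94.1 = 1.358 mg/L
k = ln2 / t½ = 0.693147 / 23.8 = 0.02912 h⁻¹
C = C₀ · e^(−k·t) = 1.358 × e^(−0.02912 × 86.9)
  = 1.358 × 0.07962 = 0.1081 mg/L
(0.1081 mg/L = 0.1081 µg/mL)

0.11 µg/mL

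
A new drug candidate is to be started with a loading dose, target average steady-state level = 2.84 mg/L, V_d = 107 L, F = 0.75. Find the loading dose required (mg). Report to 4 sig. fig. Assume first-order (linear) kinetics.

LD = Css × Vd / F = 2.84 × 107 / 0.75 = 405.2 mg

405.2 mg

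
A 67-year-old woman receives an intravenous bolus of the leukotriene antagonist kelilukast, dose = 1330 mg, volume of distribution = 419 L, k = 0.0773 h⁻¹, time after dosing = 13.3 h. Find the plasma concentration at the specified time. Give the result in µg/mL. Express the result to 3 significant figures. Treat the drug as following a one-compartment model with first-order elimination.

C₀ = Dose / Vd = 1330 / 419 = 3.174 mg/L
C = C₀ · e^(−k·t) = 3.174 × e^(−0.07730 × 13.3)
  = 3.174 × 0.3577 = 1.135 mg/L
(1.135 mg/L = 1.135 µg/mL)

1.14 µg/mL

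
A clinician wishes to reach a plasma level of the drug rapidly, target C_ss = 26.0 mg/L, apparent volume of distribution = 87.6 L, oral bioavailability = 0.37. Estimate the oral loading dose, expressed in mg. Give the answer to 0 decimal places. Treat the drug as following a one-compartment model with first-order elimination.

LD = Css × Vd / F = 26.0 × 87.6 / 0.37 = 6156 mg

6156 mg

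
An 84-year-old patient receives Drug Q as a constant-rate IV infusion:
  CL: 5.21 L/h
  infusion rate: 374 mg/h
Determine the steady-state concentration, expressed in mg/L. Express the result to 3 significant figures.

At steady state Css = R₀ / CL = 374 / 5.210 = 71.79 mg/L

71.8 mg/L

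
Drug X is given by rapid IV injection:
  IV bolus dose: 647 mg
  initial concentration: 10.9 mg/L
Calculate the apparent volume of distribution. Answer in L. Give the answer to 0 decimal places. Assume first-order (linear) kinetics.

59 L

Vd = Dose / C₀ = 647.0 / 10.9 = 59.36 L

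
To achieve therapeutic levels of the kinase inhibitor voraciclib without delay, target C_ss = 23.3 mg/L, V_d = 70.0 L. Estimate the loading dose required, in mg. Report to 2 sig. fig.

LD = Css × Vd = 23.3 × 70.0 = 1631 mg

1600 mg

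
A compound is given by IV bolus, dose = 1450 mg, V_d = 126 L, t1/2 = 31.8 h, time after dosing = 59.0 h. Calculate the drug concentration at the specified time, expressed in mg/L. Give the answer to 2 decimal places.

3.18 mg/L

C₀ = Dose / Vd = 1450 / 126 = 11.51 mg/L
k = ln2 / t½ = 0.693147 / 31.8 = 0.02180 h⁻¹
C = C₀ · e^(−k·t) = 11.51 × e^(−0.02180 × 59.0)
  = 11.51 × 0.2763 = 3.180 mg/L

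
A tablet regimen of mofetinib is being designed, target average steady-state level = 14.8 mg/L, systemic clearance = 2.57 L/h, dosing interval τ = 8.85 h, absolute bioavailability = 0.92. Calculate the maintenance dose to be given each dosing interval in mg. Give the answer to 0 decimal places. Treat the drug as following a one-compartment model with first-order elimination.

366 mg

At steady state, F × (Dose/τ) = Css × CL.
Dose = Css × CL × τ / F = 14.8 × 2.570 × 8.85 / 0.92 = 365.9 mg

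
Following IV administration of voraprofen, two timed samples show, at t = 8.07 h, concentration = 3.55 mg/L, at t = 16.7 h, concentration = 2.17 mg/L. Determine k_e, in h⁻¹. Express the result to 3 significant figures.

k = ln(C₁/C₂) / (t₂ − t₁) = ln(3.55/2.17) / (16.7 − 8.07)
  = 0.4922 / 8.630 = 0.05703 h⁻¹

0.0570 h⁻¹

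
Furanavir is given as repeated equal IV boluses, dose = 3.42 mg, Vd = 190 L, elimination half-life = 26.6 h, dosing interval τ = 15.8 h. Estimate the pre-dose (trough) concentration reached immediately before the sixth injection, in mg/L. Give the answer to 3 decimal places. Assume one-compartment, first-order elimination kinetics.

C₀ per dose = Dose / Vd = 3.42 / 190 = 0.01800 mg/L
k = ln2 / t½ = 0.693147 / 26.6 = 0.02606 h⁻¹
Fraction remaining after one interval: r = e^(−kτ) = e^(−0.02606 × 15.8) = 0.6625
Before dose 6, 5 doses have been given (aged 1τ, 2τ, 3τ, 4τ, 5τ).
C_trough = C₀ × (r + r² + … + r^5) = C₀ × r(1−r^5)/(1−r)
        = 0.01800 × 0.6625 × (1 − 0.1276) / (1 − 0.6625) = 0.03082 mg/L

0.031 mg/L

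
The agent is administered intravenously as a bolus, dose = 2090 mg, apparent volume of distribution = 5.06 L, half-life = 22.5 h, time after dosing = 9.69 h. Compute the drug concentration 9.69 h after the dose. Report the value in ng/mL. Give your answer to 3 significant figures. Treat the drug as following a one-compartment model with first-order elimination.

C₀ = Dose / Vd = 2090 / 5.06 = 413.0 mg/L
k = ln2 / t½ = 0.693147 / 22.5 = 0.03081 h⁻¹
C = C₀ · e^(−k·t) = 413.0 × e^(−0.03081 × 9.69)
  = 413.0 × 0.7419 = 306.4 mg/L
Convert: 306.4 mg/L × 1000 = 306400 ng/mL

306000 ng/mL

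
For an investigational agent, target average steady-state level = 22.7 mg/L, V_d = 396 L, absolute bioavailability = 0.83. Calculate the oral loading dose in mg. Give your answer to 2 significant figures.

LD = Css × Vd / F = 22.7 × 396 / 0.83 = 10830 mg

11000 mg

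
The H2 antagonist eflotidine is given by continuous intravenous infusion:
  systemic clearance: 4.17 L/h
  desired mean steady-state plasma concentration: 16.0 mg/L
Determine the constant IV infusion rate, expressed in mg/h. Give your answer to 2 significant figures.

67 mg/h

At steady state, infusion rate R₀ = Css × CL = 16.0 × 4.170 = 66.72 mg/h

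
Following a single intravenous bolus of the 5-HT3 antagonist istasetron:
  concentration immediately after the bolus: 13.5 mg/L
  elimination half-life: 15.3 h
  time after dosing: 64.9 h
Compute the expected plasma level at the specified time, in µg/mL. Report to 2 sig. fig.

0.71 µg/mL

k = ln2 / t½ = 0.693147 / 15.3 = 0.04530 h⁻¹
C = C₀ · e^(−k·t) = 13.50 × e^(−0.04530 × 64.9)
  = 13.50 × 0.05287 = 0.7137 mg/L
(0.7137 mg/L = 0.7137 µg/mL)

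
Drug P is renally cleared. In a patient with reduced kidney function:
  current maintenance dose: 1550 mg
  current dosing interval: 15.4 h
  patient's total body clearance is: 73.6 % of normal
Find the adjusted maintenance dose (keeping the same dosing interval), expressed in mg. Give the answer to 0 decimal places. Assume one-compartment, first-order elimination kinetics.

1141 mg

To keep the same average steady-state level, dosing rate must scale with clearance.
CL ratio = 73.6 / 100 = 0.7360
New dose (same interval) = 1550 × 0.7360 = 1141 mg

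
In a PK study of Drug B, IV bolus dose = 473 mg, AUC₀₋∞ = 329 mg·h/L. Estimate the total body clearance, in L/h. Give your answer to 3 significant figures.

CL = Dose / AUC = 473 / 329 = 1.438 L/h

1.44 L/h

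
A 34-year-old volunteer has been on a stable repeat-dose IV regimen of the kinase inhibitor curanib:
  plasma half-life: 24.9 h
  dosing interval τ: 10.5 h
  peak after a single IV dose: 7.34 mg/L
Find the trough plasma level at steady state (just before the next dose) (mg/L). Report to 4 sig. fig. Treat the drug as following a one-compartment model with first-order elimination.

21.62 mg/L

k = ln2 / t½ = 0.693147 / 24.9 = 0.02784 h⁻¹
e^(−kτ) = e^(−0.02784 × 10.5) = 0.7465
Accumulation ratio R = 1 / (1 − e^(−kτ)) = 1 / (1 − 0.7465) = 3.945
Steady-state trough = C₀ × R × e^(−kτ) = 7.34 × 3.945 × 0.7465 = 21.62 mg/L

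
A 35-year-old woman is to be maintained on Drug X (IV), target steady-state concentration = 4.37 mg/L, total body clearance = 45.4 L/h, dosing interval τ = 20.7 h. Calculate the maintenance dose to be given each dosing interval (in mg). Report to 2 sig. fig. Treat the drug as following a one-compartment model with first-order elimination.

4100 mg

At steady state, Dose/τ = Css × CL.
Dose = Css × CL × τ = 4.37 × 45.40 × 20.7 = 4107 mg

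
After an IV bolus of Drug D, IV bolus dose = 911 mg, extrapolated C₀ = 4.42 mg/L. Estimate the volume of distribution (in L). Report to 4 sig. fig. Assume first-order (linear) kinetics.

Vd = Dose / C₀ = 911.0 / 4.42 = 206.1 L

206.1 L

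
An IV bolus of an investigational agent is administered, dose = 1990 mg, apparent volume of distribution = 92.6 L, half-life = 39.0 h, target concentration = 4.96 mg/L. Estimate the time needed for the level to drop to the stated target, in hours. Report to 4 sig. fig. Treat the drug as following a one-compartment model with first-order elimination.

C₀ = Dose / Vd = 1990 / 92.6 = 21.49 mg/L
k = ln2 / t½ = 0.693147 / 39.0 = 0.01777 h⁻¹
t = ln(C₀ / C) / k = ln(21.49 / 4.96) / 0.01777
  = ln(4.333) / 0.01777 = 1.466 / 0.01777 = 82.50 h

82.50 h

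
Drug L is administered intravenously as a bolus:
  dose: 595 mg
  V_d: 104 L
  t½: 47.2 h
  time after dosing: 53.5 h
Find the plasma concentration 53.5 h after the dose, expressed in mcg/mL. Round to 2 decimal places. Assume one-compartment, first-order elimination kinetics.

C₀ = Dose / Vd = 595.0 / 104 = 5.721 mg/L
k = ln2 / t½ = 0.693147 / 47.2 = 0.01469 h⁻¹
C = C₀ · e^(−k·t) = 5.721 × e^(−0.01469 × 53.5)
  = 5.721 × 0.4557 = 2.607 mg/L
(2.607 mg/L = 2.607 mcg/mL)

2.61 mcg/mL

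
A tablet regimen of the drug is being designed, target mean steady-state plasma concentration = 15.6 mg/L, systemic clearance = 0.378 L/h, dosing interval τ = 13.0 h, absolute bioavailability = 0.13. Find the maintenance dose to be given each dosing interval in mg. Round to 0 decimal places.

590 mg

At steady state, F × (Dose/τ) = Css × CL.
Dose = Css × CL × τ / F = 15.6 × 0.3780 × 13.0 / 0.13 = 589.7 mg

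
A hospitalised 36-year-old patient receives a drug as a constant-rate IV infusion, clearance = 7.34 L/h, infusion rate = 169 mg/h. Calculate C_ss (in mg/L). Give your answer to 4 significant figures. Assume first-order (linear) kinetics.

23.02 mg/L

At steady state Css = R₀ / CL = 169 / 7.340 = 23.02 mg/L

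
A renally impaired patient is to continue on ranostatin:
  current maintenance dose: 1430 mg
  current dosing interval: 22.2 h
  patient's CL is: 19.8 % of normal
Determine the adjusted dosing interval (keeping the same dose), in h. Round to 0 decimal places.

To keep the same average steady-state level, dosing rate must scale with clearance.
CL ratio = 19.8 / 100 = 0.1980
New interval (same dose) = 22.2 / 0.1980 = 112.1 h

112 h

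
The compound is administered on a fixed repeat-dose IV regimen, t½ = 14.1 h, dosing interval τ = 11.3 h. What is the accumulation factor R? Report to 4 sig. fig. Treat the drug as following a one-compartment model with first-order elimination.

k = ln2 / t½ = 0.693147 / 14.1 = 0.04916 h⁻¹
e^(−kτ) = e^(−0.04916 × 11.3) = 0.5738
Accumulation ratio R = 1 / (1 − e^(−kτ)) = 1 / (1 − 0.5738) = 2.346

2.346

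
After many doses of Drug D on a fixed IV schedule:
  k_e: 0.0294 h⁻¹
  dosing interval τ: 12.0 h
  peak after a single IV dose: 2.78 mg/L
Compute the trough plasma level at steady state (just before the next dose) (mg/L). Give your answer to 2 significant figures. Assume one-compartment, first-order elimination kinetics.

6.6 mg/L

e^(−kτ) = e^(−0.02940 × 12.0) = 0.7027
Accumulation ratio R = 1 / (1 − e^(−kτ)) = 1 / (1 − 0.7027) = 3.364
Steady-state trough = C₀ × R × e^(−kτ) = 2.78 × 3.364 × 0.7027 = 6.572 mg/L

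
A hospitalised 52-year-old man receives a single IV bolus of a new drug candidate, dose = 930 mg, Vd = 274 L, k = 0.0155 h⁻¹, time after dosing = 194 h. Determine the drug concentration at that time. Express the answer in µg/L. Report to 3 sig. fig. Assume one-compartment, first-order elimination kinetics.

C₀ = Dose / Vd = 930.0 / 274 = 3.394 mg/L
C = C₀ · e^(−k·t) = 3.394 × e^(−0.01550 × 194)
  = 3.394 × 0.04944 = 0.1678 mg/L
Convert: 0.1678 mg/L × 1000 = 167.8 µg/L

168 µg/L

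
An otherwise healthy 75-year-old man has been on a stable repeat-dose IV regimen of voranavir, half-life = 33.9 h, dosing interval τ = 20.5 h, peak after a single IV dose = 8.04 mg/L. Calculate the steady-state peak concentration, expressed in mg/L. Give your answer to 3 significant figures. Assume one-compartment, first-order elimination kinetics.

k = ln2 / t½ = 0.693147 / 33.9 = 0.02045 h⁻¹
e^(−kτ) = e^(−0.02045 × 20.5) = 0.6576
Accumulation ratio R = 1 / (1 − e^(−kτ)) = 1 / (1 − 0.6576) = 2.921
Steady-state peak = C₀ × R = 8.04 × 2.921 = 23.48 mg/L

23.5 mg/L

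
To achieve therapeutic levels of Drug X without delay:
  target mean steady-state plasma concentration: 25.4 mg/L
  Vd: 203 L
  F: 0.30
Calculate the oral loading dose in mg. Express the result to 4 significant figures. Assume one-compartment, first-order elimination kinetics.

LD = Css × Vd / F = 25.4 × 203 / 0.30 = 17190 mg

17190 mg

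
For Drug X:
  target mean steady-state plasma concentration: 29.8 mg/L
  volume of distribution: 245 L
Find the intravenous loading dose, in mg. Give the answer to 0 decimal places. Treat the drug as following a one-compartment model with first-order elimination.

LD = Css × Vd = 29.8 × 245 = 7301 mg

7301 mg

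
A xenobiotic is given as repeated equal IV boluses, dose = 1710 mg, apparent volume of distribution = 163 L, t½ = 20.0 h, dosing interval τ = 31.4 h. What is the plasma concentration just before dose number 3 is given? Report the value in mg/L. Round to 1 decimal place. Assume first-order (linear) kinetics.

C₀ per dose = Dose / Vd = 1710 / 163 = 10.49 mg/L
k = ln2 / t½ = 0.693147 / 20.0 = 0.03466 h⁻¹
Fraction remaining after one interval: r = e^(−kτ) = e^(−0.03466 × 31.4) = 0.3368
Before dose 3, 2 doses have been given (aged 1τ, 2τ).
C_trough = C₀ × (r + r²) = 10.49 × (0.3368 + 0.1134) = 4.723 mg/L

4.7 mg/L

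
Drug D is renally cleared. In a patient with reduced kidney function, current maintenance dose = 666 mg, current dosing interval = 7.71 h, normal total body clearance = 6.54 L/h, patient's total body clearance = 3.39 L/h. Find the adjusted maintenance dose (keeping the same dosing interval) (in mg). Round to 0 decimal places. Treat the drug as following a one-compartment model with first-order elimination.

345 mg

To keep the same average steady-state level, dosing rate must scale with clearance.
CL ratio = 3.39 / 6.54 = 0.5183
New dose (same interval) = 666 × 0.5183 = 345.2 mg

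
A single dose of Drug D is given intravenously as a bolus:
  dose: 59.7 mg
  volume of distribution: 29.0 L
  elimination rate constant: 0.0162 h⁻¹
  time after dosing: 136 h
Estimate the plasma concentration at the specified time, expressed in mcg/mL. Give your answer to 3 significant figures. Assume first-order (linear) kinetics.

0.227 mcg/mL

C₀ = Dose / Vd = 59.70 / 29.0 = 2.059 mg/L
C = C₀ · e^(−k·t) = 2.059 × e^(−0.01620 × 136)
  = 2.059 × 0.1104 = 0.2273 mg/L
(0.2273 mg/L = 0.2273 mcg/mL)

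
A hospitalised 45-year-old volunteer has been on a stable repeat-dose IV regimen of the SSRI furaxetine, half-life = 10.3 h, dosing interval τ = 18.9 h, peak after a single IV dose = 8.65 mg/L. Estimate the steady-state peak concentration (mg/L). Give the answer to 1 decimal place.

12.0 mg/L

k = ln2 / t½ = 0.693147 / 10.3 = 0.06730 h⁻¹
e^(−kτ) = e^(−0.06730 × 18.9) = 0.2803
Accumulation ratio R = 1 / (1 − e^(−kτ)) = 1 / (1 − 0.2803) = 1.389
Steady-state peak = C₀ × R = 8.65 × 1.389 = 12.01 mg/L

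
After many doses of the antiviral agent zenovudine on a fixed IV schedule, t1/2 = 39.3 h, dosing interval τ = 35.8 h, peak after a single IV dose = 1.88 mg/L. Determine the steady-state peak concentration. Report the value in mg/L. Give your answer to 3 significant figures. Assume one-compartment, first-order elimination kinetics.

4.02 mg/L

k = ln2 / t½ = 0.693147 / 39.3 = 0.01764 h⁻¹
e^(−kτ) = e^(−0.01764 × 35.8) = 0.5318
Accumulation ratio R = 1 / (1 − e^(−kτ)) = 1 / (1 − 0.5318) = 2.136
Steady-state peak = C₀ × R = 1.88 × 2.136 = 4.016 mg/L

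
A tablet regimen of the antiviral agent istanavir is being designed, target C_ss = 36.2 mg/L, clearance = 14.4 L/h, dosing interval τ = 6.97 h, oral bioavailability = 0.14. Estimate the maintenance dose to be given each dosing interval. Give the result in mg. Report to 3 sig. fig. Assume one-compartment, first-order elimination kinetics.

26000 mg

At steady state, F × (Dose/τ) = Css × CL.
Dose = Css × CL × τ / F = 36.2 × 14.40 × 6.97 / 0.14 = 25950 mg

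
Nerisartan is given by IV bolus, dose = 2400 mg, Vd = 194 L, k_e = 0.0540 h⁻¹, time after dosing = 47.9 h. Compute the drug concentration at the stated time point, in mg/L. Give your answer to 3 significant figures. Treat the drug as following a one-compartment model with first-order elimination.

C₀ = Dose / Vd = 2400 / 194 = 12.37 mg/L
C = C₀ · e^(−k·t) = 12.37 × e^(−0.05400 × 47.9)
  = 12.37 × 0.07528 = 0.9312 mg/L

0.931 mg/L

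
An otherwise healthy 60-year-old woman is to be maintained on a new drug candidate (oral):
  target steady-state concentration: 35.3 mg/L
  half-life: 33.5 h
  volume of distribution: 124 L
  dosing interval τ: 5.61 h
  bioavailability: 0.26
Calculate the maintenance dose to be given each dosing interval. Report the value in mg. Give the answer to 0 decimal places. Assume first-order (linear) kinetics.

1954 mg

k = ln2 / t½ = 0.693147 / 33.5 = 0.02069 h⁻¹
CL = k × Vd = 0.02069 × 124 = 2.566 L/h
At steady state, F × (Dose/τ) = Css × CL.
Dose = Css × CL × τ / F = 35.3 × 2.566 × 5.61 / 0.26 = 1954 mg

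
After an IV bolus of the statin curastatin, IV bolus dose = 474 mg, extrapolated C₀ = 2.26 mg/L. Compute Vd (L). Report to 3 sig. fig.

210 L

Vd = Dose / C₀ = 474.0 / 2.26 = 209.7 L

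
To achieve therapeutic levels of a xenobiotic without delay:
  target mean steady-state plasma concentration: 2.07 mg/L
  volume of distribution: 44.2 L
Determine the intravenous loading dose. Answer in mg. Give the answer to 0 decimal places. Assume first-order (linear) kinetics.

91 mg

LD = Css × Vd = 2.07 × 44.2 = 91.49 mg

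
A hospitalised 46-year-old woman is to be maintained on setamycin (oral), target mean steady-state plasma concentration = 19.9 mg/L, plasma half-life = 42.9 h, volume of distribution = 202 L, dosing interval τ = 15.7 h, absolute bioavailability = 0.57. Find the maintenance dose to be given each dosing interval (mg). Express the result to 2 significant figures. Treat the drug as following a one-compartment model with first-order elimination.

1800 mg

k = ln2 / t½ = 0.693147 / 42.9 = 0.01616 h⁻¹
CL = k × Vd = 0.01616 × 202 = 3.264 L/h
At steady state, F × (Dose/τ) = Css × CL.
Dose = Css × CL × τ / F = 19.9 × 3.264 × 15.7 / 0.57 = 1789 mg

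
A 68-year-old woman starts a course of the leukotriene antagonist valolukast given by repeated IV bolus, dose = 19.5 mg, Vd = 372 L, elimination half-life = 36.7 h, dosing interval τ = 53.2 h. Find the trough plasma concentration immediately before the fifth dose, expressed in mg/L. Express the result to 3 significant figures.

C₀ per dose = Dose / Vd = 19.5 / 372 = 0.05242 mg/L
k = ln2 / t½ = 0.693147 / 36.7 = 0.01889 h⁻¹
Fraction remaining after one interval: r = e^(−kτ) = e^(−0.01889 × 53.2) = 0.3661
Before dose 5, 4 doses have been given (aged 1τ, 2τ, 3τ, 4τ).
C_trough = C₀ × (r + r² + … + r^4) = C₀ × r(1−r^4)/(1−r)
        = 0.05242 × 0.3661 × (1 − 0.01796) / (1 − 0.3661) = 0.02973 mg/L

0.0297 mg/L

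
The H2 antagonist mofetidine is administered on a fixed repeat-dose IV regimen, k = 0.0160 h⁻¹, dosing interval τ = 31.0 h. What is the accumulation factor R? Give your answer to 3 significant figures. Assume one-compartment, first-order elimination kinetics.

2.56

e^(−kτ) = e^(−0.01600 × 31.0) = 0.6090
Accumulation ratio R = 1 / (1 − e^(−kτ)) = 1 / (1 − 0.6090) = 2.558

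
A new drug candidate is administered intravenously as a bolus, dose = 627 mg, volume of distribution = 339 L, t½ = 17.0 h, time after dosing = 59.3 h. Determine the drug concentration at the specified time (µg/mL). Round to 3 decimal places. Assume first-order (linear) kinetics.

C₀ = Dose / Vd = 627.0 / 339 = 1.850 mg/L
k = ln2 / t½ = 0.693147 / 17.0 = 0.04077 h⁻¹
C = C₀ · e^(−k·t) = 1.850 × e^(−0.04077 × 59.3)
  = 1.850 × 0.08913 = 0.1649 mg/L
(0.1649 mg/L = 0.1649 µg/mL)

0.165 µg/mL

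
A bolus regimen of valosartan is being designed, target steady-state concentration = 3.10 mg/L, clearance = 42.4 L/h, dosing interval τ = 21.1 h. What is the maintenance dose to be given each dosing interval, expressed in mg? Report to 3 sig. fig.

2770 mg

At steady state, Dose/τ = Css × CL.
Dose = Css × CL × τ = 3.10 × 42.40 × 21.1 = 2773 mg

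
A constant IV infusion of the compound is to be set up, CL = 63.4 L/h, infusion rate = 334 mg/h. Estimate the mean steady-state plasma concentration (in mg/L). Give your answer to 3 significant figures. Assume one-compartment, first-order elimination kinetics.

At steady state Css = R₀ / CL = 334 / 63.40 = 5.268 mg/L

5.27 mg/L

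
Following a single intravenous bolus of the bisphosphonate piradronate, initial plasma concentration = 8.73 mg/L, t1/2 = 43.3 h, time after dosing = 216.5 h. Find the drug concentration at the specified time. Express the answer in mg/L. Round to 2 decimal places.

0.27 mg/L

k = ln2 / t½ = 0.693147 / 43.3 = 0.01601 h⁻¹
t / t½ = 216.5 / 43.3 = 5 half-lives
C = C₀ × (1/2)^5 = 8.730 × 0.03125 = 0.2728 mg/L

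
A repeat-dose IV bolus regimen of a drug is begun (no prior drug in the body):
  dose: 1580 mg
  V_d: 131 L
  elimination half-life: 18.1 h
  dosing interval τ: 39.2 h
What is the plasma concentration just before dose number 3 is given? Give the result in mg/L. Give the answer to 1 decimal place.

3.3 mg/L

C₀ per dose = Dose / Vd = 1580 / 131 = 12.06 mg/L
k = ln2 / t½ = 0.693147 / 18.1 = 0.03830 h⁻¹
Fraction remaining after one interval: r = e^(−kτ) = e^(−0.03830 × 39.2) = 0.2228
Before dose 3, 2 doses have been given (aged 1τ, 2τ).
C_trough = C₀ × (r + r²) = 12.06 × (0.2228 + 0.04964) = 3.286 mg/L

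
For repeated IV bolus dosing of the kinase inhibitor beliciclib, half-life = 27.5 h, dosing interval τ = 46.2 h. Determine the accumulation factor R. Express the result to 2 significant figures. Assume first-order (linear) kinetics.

k = ln2 / t½ = 0.693147 / 27.5 = 0.02521 h⁻¹
e^(−kτ) = e^(−0.02521 × 46.2) = 0.3120
Accumulation ratio R = 1 / (1 − e^(−kτ)) = 1 / (1 − 0.3120) = 1.453

1.5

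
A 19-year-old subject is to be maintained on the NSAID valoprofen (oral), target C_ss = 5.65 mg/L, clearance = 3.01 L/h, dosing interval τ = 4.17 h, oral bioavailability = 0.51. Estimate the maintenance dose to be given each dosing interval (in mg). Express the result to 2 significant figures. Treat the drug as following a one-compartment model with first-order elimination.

At steady state, F × (Dose/τ) = Css × CL.
Dose = Css × CL × τ / F = 5.65 × 3.010 × 4.17 / 0.51 = 139.1 mg

140 mg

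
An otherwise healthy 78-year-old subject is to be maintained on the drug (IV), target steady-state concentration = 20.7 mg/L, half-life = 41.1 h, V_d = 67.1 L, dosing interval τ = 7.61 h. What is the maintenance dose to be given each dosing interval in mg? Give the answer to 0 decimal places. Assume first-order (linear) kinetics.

k = ln2 / t½ = 0.693147 / 41.1 = 0.01686 h⁻¹
CL = k × Vd = 0.01686 × 67.1 = 1.131 L/h
At steady state, Dose/τ = Css × CL.
Dose = Css × CL × τ = 20.7 × 1.131 × 7.61 = 178.2 mg

178 mg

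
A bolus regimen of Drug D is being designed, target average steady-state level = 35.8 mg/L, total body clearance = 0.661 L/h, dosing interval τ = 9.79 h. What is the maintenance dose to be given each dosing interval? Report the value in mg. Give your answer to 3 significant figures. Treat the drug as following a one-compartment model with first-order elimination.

232 mg

At steady state, Dose/τ = Css × CL.
Dose = Css × CL × τ = 35.8 × 0.6610 × 9.79 = 231.7 mg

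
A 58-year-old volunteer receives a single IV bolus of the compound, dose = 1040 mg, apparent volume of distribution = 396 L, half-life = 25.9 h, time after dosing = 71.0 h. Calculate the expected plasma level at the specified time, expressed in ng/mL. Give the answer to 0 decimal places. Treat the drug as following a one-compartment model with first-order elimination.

393 ng/mL

C₀ = Dose / Vd = 1040 / 396 = 2.626 mg/L
k = ln2 / t½ = 0.693147 / 25.9 = 0.02676 h⁻¹
C = C₀ · e^(−k·t) = 2.626 × e^(−0.02676 × 71.0)
  = 2.626 × 0.1496 = 0.3928 mg/L
Convert: 0.3928 mg/L × 1000 = 392.8 ng/mL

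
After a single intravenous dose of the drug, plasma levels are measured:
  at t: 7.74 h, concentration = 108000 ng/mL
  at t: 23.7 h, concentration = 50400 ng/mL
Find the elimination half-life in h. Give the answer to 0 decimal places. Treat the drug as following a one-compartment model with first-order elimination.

k = ln(C₁/C₂) / (t₂ − t₁) = ln(108000/50400) / (23.7 − 7.74)
  = 0.7621 / 15.96 = 0.04775 h⁻¹
t½ = ln2 / k = 0.693147 / 0.04775 = 14.52 h

15 h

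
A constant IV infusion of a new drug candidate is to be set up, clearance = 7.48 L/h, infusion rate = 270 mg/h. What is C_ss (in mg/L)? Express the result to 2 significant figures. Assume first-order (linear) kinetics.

36 mg/L

At steady state Css = R₀ / CL = 270 / 7.480 = 36.10 mg/L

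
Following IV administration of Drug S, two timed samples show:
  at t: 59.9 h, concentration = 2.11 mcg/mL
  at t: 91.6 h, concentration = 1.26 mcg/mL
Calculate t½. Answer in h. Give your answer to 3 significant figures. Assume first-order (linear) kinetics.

42.6 h

k = ln(C₁/C₂) / (t₂ − t₁) = ln(2.11/1.26) / (91.6 − 59.9)
  = 0.5156 / 31.70 = 0.01626 h⁻¹
t½ = ln2 / k = 0.693147 / 0.01626 = 42.63 h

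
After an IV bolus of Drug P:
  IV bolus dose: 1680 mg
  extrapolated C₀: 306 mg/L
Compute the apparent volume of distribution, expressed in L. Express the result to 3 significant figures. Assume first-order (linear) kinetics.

Vd = Dose / C₀ = 1680 / 306 = 5.490 L

5.49 L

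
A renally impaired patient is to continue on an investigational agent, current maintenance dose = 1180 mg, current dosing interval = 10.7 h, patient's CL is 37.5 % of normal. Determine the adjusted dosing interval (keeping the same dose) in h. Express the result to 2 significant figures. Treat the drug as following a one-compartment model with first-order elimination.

To keep the same average steady-state level, dosing rate must scale with clearance.
CL ratio = 37.5 / 100 = 0.3750
New interval (same dose) = 10.7 / 0.3750 = 28.53 h

29 h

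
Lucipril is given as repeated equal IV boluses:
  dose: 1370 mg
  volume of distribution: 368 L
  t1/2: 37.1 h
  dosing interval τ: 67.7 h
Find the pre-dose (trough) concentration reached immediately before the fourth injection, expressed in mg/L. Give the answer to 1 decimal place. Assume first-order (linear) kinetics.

1.4 mg/L

C₀ per dose = Dose / Vd = 1370 / 368 = 3.723 mg/L
k = ln2 / t½ = 0.693147 / 37.1 = 0.01868 h⁻¹
Fraction remaining after one interval: r = e^(−kτ) = e^(−0.01868 × 67.7) = 0.2823
Before dose 4, 3 doses have been given (aged 1τ, 2τ, 3τ).
C_trough = C₀ × (r + r² + … + r^3) = C₀ × r(1−r^3)/(1−r)
        = 3.723 × 0.2823 × (1 − 0.02250) / (1 − 0.2823) = 1.431 mg/L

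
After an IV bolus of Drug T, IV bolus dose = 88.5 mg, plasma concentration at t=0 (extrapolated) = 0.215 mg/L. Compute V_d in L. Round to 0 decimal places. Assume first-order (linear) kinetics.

Vd = Dose / C₀ = 88.50 / 0.215 = 411.6 L

412 L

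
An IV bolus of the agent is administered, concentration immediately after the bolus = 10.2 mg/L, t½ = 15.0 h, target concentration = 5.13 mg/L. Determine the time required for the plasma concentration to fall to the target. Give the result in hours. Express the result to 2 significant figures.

k = ln2 / t½ = 0.693147 / 15.0 = 0.04621 h⁻¹
t = ln(C₀ / C) / k = ln(10.20 / 5.13) / 0.04621
  = ln(1.988) / 0.04621 = 0.6871 / 0.04621 = 14.87 h

15 h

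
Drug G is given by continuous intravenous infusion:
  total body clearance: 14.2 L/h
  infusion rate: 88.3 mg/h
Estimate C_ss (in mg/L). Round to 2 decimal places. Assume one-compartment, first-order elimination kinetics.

At steady state Css = R₀ / CL = 88.3 / 14.20 = 6.218 mg/L

6.22 mg/L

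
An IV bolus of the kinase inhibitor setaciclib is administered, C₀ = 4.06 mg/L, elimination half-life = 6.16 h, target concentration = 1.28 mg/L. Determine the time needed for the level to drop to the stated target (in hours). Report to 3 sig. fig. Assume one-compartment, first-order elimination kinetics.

10.3 h

k = ln2 / t½ = 0.693147 / 6.16 = 0.1125 h⁻¹
t = ln(C₀ / C) / k = ln(4.060 / 1.28) / 0.1125
  = ln(3.172) / 0.1125 = 1.154 / 0.1125 = 10.26 h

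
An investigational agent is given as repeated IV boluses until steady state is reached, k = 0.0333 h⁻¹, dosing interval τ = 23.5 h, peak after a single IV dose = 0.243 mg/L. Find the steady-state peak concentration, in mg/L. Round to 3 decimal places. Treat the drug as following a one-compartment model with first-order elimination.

0.448 mg/L

e^(−kτ) = e^(−0.03330 × 23.5) = 0.4572
Accumulation ratio R = 1 / (1 − e^(−kτ)) = 1 / (1 − 0.4572) = 1.842
Steady-state peak = C₀ × R = 0.243 × 1.842 = 0.4476 mg/L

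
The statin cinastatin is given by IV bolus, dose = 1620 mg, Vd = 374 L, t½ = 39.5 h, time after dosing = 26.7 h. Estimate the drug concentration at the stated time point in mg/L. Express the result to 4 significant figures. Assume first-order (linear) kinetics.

C₀ = Dose / Vd = 1620 / 374 = 4.332 mg/L
k = ln2 / t½ = 0.693147 / 39.5 = 0.01755 h⁻¹
C = C₀ · e^(−k·t) = 4.332 × e^(−0.01755 × 26.7)
  = 4.332 × 0.6259 = 2.711 mg/L

2.711 mg/L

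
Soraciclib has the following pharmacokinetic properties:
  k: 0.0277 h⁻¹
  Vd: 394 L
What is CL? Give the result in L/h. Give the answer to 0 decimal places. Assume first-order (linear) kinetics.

CL = k × Vd = 0.0277 × 394 = 10.91 L/h

11 L/h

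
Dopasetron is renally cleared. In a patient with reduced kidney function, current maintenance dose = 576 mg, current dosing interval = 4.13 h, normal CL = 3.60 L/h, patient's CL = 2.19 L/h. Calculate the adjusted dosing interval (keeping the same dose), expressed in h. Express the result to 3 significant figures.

6.79 h

To keep the same average steady-state level, dosing rate must scale with clearance.
CL ratio = 2.19 / 3.60 = 0.6083
New interval (same dose) = 4.13 / 0.6083 = 6.789 h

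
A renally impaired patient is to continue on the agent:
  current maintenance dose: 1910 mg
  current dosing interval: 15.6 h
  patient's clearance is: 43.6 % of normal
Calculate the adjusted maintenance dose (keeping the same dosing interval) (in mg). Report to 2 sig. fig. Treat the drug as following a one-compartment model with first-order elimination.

To keep the same average steady-state level, dosing rate must scale with clearance.
CL ratio = 43.6 / 100 = 0.4360
New dose (same interval) = 1910 × 0.4360 = 832.8 mg

830 mg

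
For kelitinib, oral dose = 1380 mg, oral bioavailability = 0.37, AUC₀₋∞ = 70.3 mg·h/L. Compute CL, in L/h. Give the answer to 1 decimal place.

CL = F·Dose / AUC = 0.37 × 1380 / 70.3 = 7.263 L/h

7.3 L/h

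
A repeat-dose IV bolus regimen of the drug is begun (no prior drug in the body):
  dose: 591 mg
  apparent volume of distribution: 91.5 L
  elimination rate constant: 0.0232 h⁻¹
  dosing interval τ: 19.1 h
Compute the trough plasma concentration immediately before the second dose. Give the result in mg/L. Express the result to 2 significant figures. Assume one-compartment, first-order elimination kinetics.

C₀ per dose = Dose / Vd = 591 / 91.5 = 6.459 mg/L
Fraction remaining after one interval: r = e^(−kτ) = e^(−0.02320 × 19.1) = 0.6420
Before dose 2, 1 dose has been given (aged 1τ).
C_trough = C₀ × r = 6.459 × 0.6420 = 4.147 mg/L

4.1 mg/L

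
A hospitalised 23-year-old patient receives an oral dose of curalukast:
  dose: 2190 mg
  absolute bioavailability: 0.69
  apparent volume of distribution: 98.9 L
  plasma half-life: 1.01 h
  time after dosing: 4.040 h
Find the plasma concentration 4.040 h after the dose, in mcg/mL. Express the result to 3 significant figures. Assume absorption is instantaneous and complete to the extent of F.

0.955 mcg/mL

Amount reaching circulation = F × Dose = 0.69 × 2190 = 1511 mg
C₀ = F·Dose / Vd = 1511 / 98.9 = 15.28 mg/L
k = ln2 / t½ = 0.693147 / 1.01 = 0.6863 h⁻¹
t / t½ = 4.040 / 1.01 = 4 half-lives
C = C₀ × (1/2)^4 = 15.28 × 0.06250 = 0.9550 mg/L
(0.9550 mg/L = 0.9550 mcg/mL)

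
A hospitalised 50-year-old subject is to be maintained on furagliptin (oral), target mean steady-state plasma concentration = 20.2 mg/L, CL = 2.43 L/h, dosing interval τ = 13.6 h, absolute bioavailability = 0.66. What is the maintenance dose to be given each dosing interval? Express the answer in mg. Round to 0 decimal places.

At steady state, F × (Dose/τ) = Css × CL.
Dose = Css × CL × τ / F = 20.2 × 2.430 × 13.6 / 0.66 = 1011 mg

1011 mg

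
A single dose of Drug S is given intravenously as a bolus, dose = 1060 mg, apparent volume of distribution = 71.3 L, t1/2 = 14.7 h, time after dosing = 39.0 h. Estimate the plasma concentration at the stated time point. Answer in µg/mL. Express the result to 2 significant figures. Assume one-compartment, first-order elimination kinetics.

2.4 µg/mL

C₀ = Dose / Vd = 1060 / 71.3 = 14.87 mg/L
k = ln2 / t½ = 0.693147 / 14.7 = 0.04715 h⁻¹
C = C₀ · e^(−k·t) = 14.87 × e^(−0.04715 × 39.0)
  = 14.87 × 0.1590 = 2.364 mg/L
(2.364 mg/L = 2.364 µg/mL)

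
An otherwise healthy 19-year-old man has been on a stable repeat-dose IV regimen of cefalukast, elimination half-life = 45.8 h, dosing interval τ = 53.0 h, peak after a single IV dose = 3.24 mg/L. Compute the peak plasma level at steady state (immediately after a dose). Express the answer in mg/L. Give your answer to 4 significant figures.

5.874 mg/L

k = ln2 / t½ = 0.693147 / 45.8 = 0.01513 h⁻¹
e^(−kτ) = e^(−0.01513 × 53.0) = 0.4485
Accumulation ratio R = 1 / (1 − e^(−kτ)) = 1 / (1 − 0.4485) = 1.813
Steady-state peak = C₀ × R = 3.24 × 1.813 = 5.874 mg/L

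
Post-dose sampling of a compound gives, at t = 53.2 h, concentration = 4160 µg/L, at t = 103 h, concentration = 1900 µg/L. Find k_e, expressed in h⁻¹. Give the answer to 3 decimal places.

k = ln(C₁/C₂) / (t₂ − t₁) = ln(4160/1900) / (103 − 53.2)
  = 0.7837 / 49.80 = 0.01574 h⁻¹

0.016 h⁻¹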